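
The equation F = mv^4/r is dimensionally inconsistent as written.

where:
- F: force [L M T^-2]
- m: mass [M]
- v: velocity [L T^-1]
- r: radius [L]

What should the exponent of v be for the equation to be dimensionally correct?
The exponent of v should be 2: F = mv^2/r

The LHS F has dimensions [L M T^-2]; v has dimensions [L T^-1].
As written, the RHS mv^4/r (exponent 4 on v) has dimensions [L^3 M T^-4], which does not match.
With exponent 2, the RHS mv^2/r has dimensions [L M T^-2], matching the LHS.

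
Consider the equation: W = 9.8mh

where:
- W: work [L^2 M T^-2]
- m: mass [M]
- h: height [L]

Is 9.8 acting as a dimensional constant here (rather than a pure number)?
Yes

W has dimensions [L^2 M T^-2], while mh alone has dimensions [L M]. For the equation to balance, the factor 9.8 must carry dimensions [L T^-2] — it is a dimensional constant (a numerical value of a physical quantity with its units suppressed), not a pure number.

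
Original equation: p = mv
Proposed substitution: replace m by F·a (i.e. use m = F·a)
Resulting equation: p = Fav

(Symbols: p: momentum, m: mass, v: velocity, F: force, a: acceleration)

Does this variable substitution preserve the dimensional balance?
No

[m] = [M] and [F·a] = [L^2 M T^-4]. These differ, so the substitution replaces a quantity by one of different dimensions and the result p = Fav has LHS [L M T^-1] vs RHS [L^3 M T^-5] — inconsistent.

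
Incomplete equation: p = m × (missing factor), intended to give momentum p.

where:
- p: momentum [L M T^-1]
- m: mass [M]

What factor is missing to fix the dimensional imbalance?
v (velocity), dimensions [L T^-1]

p has dimensions [L M T^-1] and m has dimensions [M].
The missing factor must have dimensions [L M T^-1] / [M] = [L T^-1], i.e. velocity (v).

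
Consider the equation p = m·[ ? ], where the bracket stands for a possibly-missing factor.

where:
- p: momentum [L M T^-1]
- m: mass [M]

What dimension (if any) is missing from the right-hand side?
[L T^-1] — velocity (e.g. v)

p has dimensions [L M T^-1]; m has dimensions [M].
The bracketed factor must supply [L M T^-1] / [M] = [L T^-1].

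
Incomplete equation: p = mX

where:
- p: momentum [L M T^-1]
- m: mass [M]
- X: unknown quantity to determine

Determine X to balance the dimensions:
X = v (velocity), dimensions [L T^-1]

p has dimensions [L M T^-1]; the rest of the RHS (m) has dimensions [M].
So X must have dimensions [L T^-1] — X = v (velocity).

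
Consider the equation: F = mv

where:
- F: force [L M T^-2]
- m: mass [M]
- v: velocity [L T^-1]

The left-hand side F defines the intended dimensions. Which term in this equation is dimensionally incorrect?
The right-hand side term mv

F has dimensions [L M T^-2], but mv has dimensions [L M T^-1], so the term mv is dimensionally wrong for F.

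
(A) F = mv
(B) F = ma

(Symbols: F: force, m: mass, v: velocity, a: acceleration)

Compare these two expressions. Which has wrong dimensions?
(A)

(A) F = mv: LHS [L M T^-2], RHS [L M T^-1] ✗
(B) F = ma: LHS [L M T^-2], RHS [L M T^-2] ✓

Expression (A) F = mv is dimensionally incorrect.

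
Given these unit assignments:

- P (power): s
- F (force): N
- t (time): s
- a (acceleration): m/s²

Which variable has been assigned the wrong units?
P

The variable P (power) should have units W, not s.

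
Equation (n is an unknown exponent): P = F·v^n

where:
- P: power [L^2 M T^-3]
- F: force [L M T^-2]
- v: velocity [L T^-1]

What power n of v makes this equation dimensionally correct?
n = 1

P has dimensions [L^2 M T^-3]; v has dimensions [L T^-1].
The rest of the RHS has dimensions [L M T^-2], so v^n must supply [L T^-1].
With n = 1: F·v^1 has dimensions [L^2 M T^-3], matching the LHS ✓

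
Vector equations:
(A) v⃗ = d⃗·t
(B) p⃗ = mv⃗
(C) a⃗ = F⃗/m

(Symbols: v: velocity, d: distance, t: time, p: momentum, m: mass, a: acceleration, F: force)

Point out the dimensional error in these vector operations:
(A) v⃗ = d⃗·t

(A) v⃗ = d⃗·t: LHS [L T^-1], RHS [L T] ✗ — velocity is displacement per time; should be d⃗/t
(B) p⃗ = mv⃗: LHS [L M T^-1], RHS [L M T^-1] ✓ — mass (scalar) times velocity (vector)
(C) a⃗ = F⃗/m: LHS [L T^-2], RHS [L T^-2] ✓ — force (vector) divided by mass (scalar)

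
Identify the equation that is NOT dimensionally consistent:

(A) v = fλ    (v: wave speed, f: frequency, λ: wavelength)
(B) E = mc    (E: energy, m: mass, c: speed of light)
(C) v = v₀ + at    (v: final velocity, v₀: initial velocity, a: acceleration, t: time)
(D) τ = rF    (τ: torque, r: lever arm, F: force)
(B) E = mc

The equation (B) E = mc is dimensionally incorrect.

LHS (E): [L^2 M T^-2]
RHS (mc): [L M T^-1] ✗

The dimensions do not match. The other three equations balance.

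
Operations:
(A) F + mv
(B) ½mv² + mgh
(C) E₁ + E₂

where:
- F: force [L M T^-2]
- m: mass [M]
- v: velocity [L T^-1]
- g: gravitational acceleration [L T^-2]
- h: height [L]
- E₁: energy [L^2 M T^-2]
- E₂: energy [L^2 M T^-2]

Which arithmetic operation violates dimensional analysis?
(A) F + mv

(A) F + mv: F [L M T^-2] and mv [L M T^-1] — different dimensions cannot be added/subtracted ✗
(B) ½mv² + mgh: ½mv² [L^2 M T^-2] and mgh [L^2 M T^-2] — same dimensions ✓
(C) E₁ + E₂: E₁ [L^2 M T^-2] and E₂ [L^2 M T^-2] — same dimensions ✓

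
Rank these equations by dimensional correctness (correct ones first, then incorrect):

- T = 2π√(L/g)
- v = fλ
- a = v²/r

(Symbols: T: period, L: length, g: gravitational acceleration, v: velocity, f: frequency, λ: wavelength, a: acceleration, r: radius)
Dimensionally correct: T = 2π√(L/g), v = fλ, a = v²/r
Dimensionally incorrect: none
Ordered (correct first, then incorrect): T = 2π√(L/g), v = fλ, a = v²/r

- T = 2π√(L/g): LHS [T], RHS [T] → correct ✓
- v = fλ: LHS [L T^-1], RHS [L T^-1] → correct ✓
- a = v²/r: LHS [L T^-2], RHS [L T^-2] → correct ✓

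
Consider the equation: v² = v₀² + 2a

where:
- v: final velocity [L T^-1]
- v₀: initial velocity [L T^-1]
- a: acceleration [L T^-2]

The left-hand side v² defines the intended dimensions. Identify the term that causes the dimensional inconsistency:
The term 2a

Checking each RHS term against the LHS:
- v₀²: [L^2 T^-2] — matches v² [L^2 T^-2] ✓
- 2a: [L T^-2] — does NOT match v² [L^2 T^-2] ✗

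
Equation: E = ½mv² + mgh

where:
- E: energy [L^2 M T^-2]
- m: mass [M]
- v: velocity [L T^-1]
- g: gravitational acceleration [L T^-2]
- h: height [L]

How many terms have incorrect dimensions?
0

LHS E: [L^2 M T^-2]
- ½mv²: [L^2 M T^-2] ✓
- mgh: [L^2 M T^-2] ✓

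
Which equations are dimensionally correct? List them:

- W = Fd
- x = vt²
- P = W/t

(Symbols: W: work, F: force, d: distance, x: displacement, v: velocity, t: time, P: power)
Dimensionally correct: W = Fd, P = W/t
Dimensionally incorrect: x = vt²
Ordered (correct first, then incorrect): W = Fd, P = W/t, x = vt²

- W = Fd: LHS [L^2 M T^-2], RHS [L^2 M T^-2] → correct ✓
- x = vt²: LHS [L], RHS [L T] → incorrect ✗
- P = W/t: LHS [L^2 M T^-3], RHS [L^2 M T^-3] → correct ✓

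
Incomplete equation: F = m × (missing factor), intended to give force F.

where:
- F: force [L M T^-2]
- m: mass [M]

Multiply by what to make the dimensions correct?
a (acceleration), dimensions [L T^-2]

F has dimensions [L M T^-2] and m has dimensions [M].
The missing factor must have dimensions [L M T^-2] / [M] = [L T^-2], i.e. acceleration (a).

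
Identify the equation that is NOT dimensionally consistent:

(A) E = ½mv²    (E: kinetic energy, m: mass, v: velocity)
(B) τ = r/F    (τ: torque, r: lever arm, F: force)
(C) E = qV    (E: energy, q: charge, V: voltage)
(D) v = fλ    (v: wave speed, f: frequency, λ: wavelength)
(B) τ = r/F

The equation (B) τ = r/F is dimensionally incorrect.

LHS (τ): [L^2 M T^-2]
RHS (r/F): [M^-1 T^2] ✗

The dimensions do not match. The other three equations balance.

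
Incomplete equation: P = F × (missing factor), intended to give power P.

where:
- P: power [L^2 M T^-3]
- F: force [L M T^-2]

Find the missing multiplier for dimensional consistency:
v (velocity), dimensions [L T^-1]

P has dimensions [L^2 M T^-3] and F has dimensions [L M T^-2].
The missing factor must have dimensions [L^2 M T^-3] / [L M T^-2] = [L T^-1], i.e. velocity (v).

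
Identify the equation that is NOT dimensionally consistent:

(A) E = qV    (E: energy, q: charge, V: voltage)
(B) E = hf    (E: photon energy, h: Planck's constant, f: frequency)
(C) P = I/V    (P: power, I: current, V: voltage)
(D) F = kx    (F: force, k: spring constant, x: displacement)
(C) P = I/V

The equation (C) P = I/V is dimensionally incorrect.

LHS (P): [L^2 M T^-3]
RHS (I/V): [I^2 L^-2 M^-1 T^3] ✗

The dimensions do not match. The other three equations balance.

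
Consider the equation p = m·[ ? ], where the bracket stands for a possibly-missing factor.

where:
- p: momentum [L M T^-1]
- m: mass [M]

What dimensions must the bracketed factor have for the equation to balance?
[L T^-1] — velocity (e.g. v)

p has dimensions [L M T^-1]; m has dimensions [M].
The bracketed factor must supply [L M T^-1] / [M] = [L T^-1].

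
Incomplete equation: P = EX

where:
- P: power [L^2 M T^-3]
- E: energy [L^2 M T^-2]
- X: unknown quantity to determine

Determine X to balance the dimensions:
X = f (inverse time / frequency (1/t)), dimensions [T^-1]

P has dimensions [L^2 M T^-3]; the rest of the RHS (E) has dimensions [L^2 M T^-2].
So X must have dimensions [T^-1] — X = f (inverse time / frequency (1/t)).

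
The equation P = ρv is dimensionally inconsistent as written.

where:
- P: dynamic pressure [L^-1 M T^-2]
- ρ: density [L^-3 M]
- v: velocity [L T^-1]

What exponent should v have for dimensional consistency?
The exponent of v should be 2: P = ρv^2

The LHS P has dimensions [L^-1 M T^-2]; v has dimensions [L T^-1].
As written, the RHS ρv (exponent 1 on v) has dimensions [L^-2 M T^-1], which does not match.
With exponent 2, the RHS ρv^2 has dimensions [L^-1 M T^-2], matching the LHS.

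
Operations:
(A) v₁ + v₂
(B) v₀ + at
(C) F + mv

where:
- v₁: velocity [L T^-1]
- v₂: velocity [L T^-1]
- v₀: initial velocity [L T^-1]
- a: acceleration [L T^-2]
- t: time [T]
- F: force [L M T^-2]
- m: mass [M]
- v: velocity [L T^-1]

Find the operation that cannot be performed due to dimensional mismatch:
(C) F + mv

(A) v₁ + v₂: v₁ [L T^-1] and v₂ [L T^-1] — same dimensions ✓
(B) v₀ + at: v₀ [L T^-1] and at [L T^-1] — same dimensions ✓
(C) F + mv: F [L M T^-2] and mv [L M T^-1] — different dimensions cannot be added/subtracted ✗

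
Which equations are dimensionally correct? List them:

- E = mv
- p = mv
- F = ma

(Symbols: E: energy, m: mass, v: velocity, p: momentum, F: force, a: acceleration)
Dimensionally correct: p = mv, F = ma
Dimensionally incorrect: E = mv
Ordered (correct first, then incorrect): p = mv, F = ma, E = mv

- E = mv: LHS [L^2 M T^-2], RHS [L M T^-1] → incorrect ✗
- p = mv: LHS [L M T^-1], RHS [L M T^-1] → correct ✓
- F = ma: LHS [L M T^-2], RHS [L M T^-2] → correct ✓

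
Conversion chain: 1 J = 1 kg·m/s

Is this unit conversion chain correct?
The chain is incorrect (it contains an error).

Incorrect: Joule is kg·m²/s², not kg·m/s (that is momentum)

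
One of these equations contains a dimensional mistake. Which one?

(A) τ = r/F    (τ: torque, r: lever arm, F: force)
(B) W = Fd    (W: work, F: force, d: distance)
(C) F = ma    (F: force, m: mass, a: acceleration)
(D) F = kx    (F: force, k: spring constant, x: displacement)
(A) τ = r/F

The equation (A) τ = r/F is dimensionally incorrect.

LHS (τ): [L^2 M T^-2]
RHS (r/F): [M^-1 T^2] ✗

The dimensions do not match. The other three equations balance.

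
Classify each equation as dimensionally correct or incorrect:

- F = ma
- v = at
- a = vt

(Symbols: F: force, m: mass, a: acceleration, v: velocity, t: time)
Dimensionally correct: F = ma, v = at
Dimensionally incorrect: a = vt
Ordered (correct first, then incorrect): F = ma, v = at, a = vt

- F = ma: LHS [L M T^-2], RHS [L M T^-2] → correct ✓
- v = at: LHS [L T^-1], RHS [L T^-1] → correct ✓
- a = vt: LHS [L T^-2], RHS [L] → incorrect ✗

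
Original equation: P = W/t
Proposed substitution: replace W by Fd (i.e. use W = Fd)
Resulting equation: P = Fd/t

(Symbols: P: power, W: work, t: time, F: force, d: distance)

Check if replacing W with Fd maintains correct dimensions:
Yes

[W] = [L^2 M T^-2] and [Fd] = [L^2 M T^-2]. These match, so the substitution replaces a quantity by one of the same dimensions and the result P = Fd/t has LHS [L^2 M T^-3] vs RHS [L^2 M T^-3] — still consistent.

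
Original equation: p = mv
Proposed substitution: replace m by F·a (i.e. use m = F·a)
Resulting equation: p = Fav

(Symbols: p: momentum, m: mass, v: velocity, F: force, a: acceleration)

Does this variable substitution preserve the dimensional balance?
No

[m] = [M] and [F·a] = [L^2 M T^-4]. These differ, so the substitution replaces a quantity by one of different dimensions and the result p = Fav has LHS [L M T^-1] vs RHS [L^3 M T^-5] — inconsistent.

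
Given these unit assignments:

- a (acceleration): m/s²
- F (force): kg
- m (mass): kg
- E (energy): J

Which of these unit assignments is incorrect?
F

The variable F (force) should have units N, not kg.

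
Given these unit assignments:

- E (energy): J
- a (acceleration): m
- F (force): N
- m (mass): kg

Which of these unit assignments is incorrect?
a

The variable a (acceleration) should have units m/s², not m.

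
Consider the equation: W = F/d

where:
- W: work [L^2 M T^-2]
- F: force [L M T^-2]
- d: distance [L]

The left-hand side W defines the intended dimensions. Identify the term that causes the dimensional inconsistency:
The right-hand side term F/d

W has dimensions [L^2 M T^-2], but F/d has dimensions [M T^-2], so the term F/d is dimensionally wrong for W.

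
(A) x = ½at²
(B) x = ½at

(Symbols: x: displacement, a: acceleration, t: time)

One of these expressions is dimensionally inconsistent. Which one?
(B)

(A) x = ½at²: LHS [L], RHS [L] ✓
(B) x = ½at: LHS [L], RHS [L T^-1] ✗

Expression (B) x = ½at is dimensionally incorrect.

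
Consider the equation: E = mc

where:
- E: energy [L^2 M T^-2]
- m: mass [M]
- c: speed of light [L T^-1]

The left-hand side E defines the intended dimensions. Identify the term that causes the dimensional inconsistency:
The right-hand side term mc

E has dimensions [L^2 M T^-2], but mc has dimensions [L M T^-1], so the term mc is dimensionally wrong for E.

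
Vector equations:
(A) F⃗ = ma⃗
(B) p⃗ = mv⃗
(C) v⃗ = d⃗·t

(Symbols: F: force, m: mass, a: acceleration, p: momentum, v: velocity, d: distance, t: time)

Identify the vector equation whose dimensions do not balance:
(C) v⃗ = d⃗·t

(A) F⃗ = ma⃗: LHS [L M T^-2], RHS [L M T^-2] ✓ — Force and acceleration are vectors, mass is a scalar
(B) p⃗ = mv⃗: LHS [L M T^-1], RHS [L M T^-1] ✓ — mass (scalar) times velocity (vector)
(C) v⃗ = d⃗·t: LHS [L T^-1], RHS [L T] ✗ — velocity is displacement per time; should be d⃗/t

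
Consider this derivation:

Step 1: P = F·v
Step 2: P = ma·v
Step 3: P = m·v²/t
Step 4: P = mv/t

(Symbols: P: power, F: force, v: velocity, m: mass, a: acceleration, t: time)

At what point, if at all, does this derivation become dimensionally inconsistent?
Step 4

Step 1: P = F·v → LHS [L^2 M T^-3], RHS [L^2 M T^-3] ✓
Step 2: P = ma·v → LHS [L^2 M T^-3], RHS [L^2 M T^-3] ✓
Step 3: P = m·v²/t → LHS [L^2 M T^-3], RHS [L^2 M T^-3] ✓
Step 4: P = mv/t → LHS [L^2 M T^-3], RHS [L M T^-2] ✗

The first dimensional inconsistency appears in step 4: P = mv/t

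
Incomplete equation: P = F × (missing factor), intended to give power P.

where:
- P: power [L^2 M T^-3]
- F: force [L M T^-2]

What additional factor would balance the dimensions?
v (velocity), dimensions [L T^-1]

P has dimensions [L^2 M T^-3] and F has dimensions [L M T^-2].
The missing factor must have dimensions [L^2 M T^-3] / [L M T^-2] = [L T^-1], i.e. velocity (v).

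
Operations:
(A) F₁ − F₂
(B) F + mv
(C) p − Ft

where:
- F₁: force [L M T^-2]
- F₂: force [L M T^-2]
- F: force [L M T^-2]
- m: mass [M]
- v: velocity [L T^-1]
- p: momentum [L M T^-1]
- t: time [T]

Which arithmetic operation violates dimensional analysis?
(B) F + mv

(A) F₁ − F₂: F₁ [L M T^-2] and F₂ [L M T^-2] — same dimensions ✓
(B) F + mv: F [L M T^-2] and mv [L M T^-1] — different dimensions cannot be added/subtracted ✗
(C) p − Ft: p [L M T^-1] and Ft [L M T^-1] — same dimensions ✓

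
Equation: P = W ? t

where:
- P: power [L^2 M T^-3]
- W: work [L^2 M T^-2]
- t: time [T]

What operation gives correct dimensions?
division (÷): P = W ÷ t

P [L^2 M T^-3]; W [L^2 M T^-2]; t [T].
W × t → [L^2 M T^-1] ✗
W ÷ t → [L^2 M T^-3] ✓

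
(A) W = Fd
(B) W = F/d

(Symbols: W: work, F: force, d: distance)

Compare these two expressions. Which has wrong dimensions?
(B)

(A) W = Fd: LHS [L^2 M T^-2], RHS [L^2 M T^-2] ✓
(B) W = F/d: LHS [L^2 M T^-2], RHS [M T^-2] ✗

Expression (B) W = F/d is dimensionally incorrect.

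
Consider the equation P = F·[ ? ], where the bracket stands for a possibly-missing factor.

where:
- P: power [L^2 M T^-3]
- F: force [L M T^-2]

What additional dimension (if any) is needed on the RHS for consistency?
[L T^-1] — velocity (e.g. v)

P has dimensions [L^2 M T^-3]; F has dimensions [L M T^-2].
The bracketed factor must supply [L^2 M T^-3] / [L M T^-2] = [L T^-1].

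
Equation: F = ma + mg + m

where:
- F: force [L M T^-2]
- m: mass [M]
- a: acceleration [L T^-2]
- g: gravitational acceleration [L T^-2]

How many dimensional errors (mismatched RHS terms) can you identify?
1

LHS F: [L M T^-2]
- ma: [L M T^-2] ✓
- mg: [L M T^-2] ✓
- m: [M] ✗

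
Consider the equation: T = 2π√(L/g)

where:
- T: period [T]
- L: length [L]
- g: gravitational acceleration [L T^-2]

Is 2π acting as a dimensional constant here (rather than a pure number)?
No

T has dimensions [T] and √(L/g) already has dimensions [T], so the equation balances without 2π contributing any dimensions. 2π is a pure (dimensionless) number; changing or removing it would not affect dimensional consistency.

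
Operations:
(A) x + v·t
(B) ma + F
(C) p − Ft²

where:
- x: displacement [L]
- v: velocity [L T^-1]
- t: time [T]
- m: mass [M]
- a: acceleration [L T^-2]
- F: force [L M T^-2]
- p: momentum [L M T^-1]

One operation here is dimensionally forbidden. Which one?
(C) p − Ft²

(A) x + v·t: x [L] and v·t [L] — same dimensions ✓
(B) ma + F: ma [L M T^-2] and F [L M T^-2] — same dimensions ✓
(C) p − Ft²: p [L M T^-1] and Ft² [L M] — different dimensions cannot be added/subtracted ✗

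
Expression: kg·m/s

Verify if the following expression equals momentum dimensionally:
Yes

The expression kg·m/s has dimensions [L M T^-1], which is exactly momentum [L M T^-1].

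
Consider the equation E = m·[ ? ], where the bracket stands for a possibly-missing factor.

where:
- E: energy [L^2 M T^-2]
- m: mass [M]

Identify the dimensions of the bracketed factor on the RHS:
[L^2 T^-2] — velocity squared (e.g. v²)

E has dimensions [L^2 M T^-2]; m has dimensions [M].
The bracketed factor must supply [L^2 M T^-2] / [M] = [L^2 T^-2].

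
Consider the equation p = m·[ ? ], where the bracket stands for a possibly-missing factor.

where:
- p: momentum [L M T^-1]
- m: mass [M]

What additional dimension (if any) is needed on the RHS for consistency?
[L T^-1] — velocity (e.g. v)

p has dimensions [L M T^-1]; m has dimensions [M].
The bracketed factor must supply [L M T^-1] / [M] = [L T^-1].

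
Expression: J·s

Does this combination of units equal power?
No

The expression J·s has dimensions [L^2 M T^-1], but power has dimensions [L^2 M T^-3].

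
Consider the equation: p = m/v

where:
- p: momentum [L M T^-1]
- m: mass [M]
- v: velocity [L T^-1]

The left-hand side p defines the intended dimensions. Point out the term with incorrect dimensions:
The right-hand side term m/v

p has dimensions [L M T^-1], but m/v has dimensions [L^-1 M T], so the term m/v is dimensionally wrong for p.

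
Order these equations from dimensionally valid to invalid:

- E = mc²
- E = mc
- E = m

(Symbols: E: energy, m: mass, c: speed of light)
Dimensionally correct: E = mc²
Dimensionally incorrect: E = mc, E = m
Ordered (correct first, then incorrect): E = mc², E = mc, E = m

- E = mc²: LHS [L^2 M T^-2], RHS [L^2 M T^-2] → correct ✓
- E = mc: LHS [L^2 M T^-2], RHS [L M T^-1] → incorrect ✗
- E = m: LHS [L^2 M T^-2], RHS [M] → incorrect ✗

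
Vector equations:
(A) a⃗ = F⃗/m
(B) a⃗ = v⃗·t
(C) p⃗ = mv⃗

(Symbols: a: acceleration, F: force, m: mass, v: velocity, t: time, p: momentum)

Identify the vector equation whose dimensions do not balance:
(B) a⃗ = v⃗·t

(A) a⃗ = F⃗/m: LHS [L T^-2], RHS [L T^-2] ✓ — force (vector) divided by mass (scalar)
(B) a⃗ = v⃗·t: LHS [L T^-2], RHS [L] ✗ — acceleration is velocity per time; should be v⃗/t
(C) p⃗ = mv⃗: LHS [L M T^-1], RHS [L M T^-1] ✓ — mass (scalar) times velocity (vector)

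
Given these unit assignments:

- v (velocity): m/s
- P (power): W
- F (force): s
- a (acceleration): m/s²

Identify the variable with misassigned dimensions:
F

The variable F (force) should have units N, not s.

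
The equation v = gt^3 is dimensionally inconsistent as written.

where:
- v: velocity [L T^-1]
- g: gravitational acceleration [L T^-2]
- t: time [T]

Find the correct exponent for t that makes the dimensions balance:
The exponent of t should be 1: v = gt

The LHS v has dimensions [L T^-1]; t has dimensions [T].
As written, the RHS gt^3 (exponent 3 on t) has dimensions [L T], which does not match.
With exponent 1, the RHS gt has dimensions [L T^-1], matching the LHS.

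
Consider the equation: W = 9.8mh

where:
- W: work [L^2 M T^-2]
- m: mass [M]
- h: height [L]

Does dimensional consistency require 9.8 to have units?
Yes

W has dimensions [L^2 M T^-2], while mh alone has dimensions [L M]. For the equation to balance, the factor 9.8 must carry dimensions [L T^-2] — it is a dimensional constant (a numerical value of a physical quantity with its units suppressed), not a pure number.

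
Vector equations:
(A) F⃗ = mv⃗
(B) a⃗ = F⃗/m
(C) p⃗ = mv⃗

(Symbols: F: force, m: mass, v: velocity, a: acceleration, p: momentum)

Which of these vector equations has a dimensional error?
(A) F⃗ = mv⃗

(A) F⃗ = mv⃗: LHS [L M T^-2], RHS [L M T^-1] ✗ — mass times velocity is momentum, not force; should be ma⃗
(B) a⃗ = F⃗/m: LHS [L T^-2], RHS [L T^-2] ✓ — force (vector) divided by mass (scalar)
(C) p⃗ = mv⃗: LHS [L M T^-1], RHS [L M T^-1] ✓ — mass (scalar) times velocity (vector)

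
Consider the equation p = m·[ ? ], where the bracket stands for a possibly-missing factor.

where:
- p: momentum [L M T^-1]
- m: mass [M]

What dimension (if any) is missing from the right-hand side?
[L T^-1] — velocity (e.g. v)

p has dimensions [L M T^-1]; m has dimensions [M].
The bracketed factor must supply [L M T^-1] / [M] = [L T^-1].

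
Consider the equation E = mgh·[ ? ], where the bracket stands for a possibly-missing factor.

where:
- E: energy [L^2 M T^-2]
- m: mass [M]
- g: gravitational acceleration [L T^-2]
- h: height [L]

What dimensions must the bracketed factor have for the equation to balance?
Nothing is missing — the bracketed factor must be dimensionless.

E has dimensions [L^2 M T^-2] and mgh already has dimensions [L^2 M T^-2], so E = mgh is dimensionally complete.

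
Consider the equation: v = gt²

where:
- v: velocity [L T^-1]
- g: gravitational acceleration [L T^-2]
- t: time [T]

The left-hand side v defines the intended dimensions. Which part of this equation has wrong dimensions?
The right-hand side term gt²

v has dimensions [L T^-1], but gt² has dimensions [L], so the term gt² is dimensionally wrong for v.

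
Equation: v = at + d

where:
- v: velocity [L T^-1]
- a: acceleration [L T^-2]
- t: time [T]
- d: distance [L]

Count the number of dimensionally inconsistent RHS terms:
1

LHS v: [L T^-1]
- at: [L T^-1] ✓
- d: [L] ✗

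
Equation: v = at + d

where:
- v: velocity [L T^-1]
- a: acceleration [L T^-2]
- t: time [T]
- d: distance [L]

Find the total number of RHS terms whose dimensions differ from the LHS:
1

LHS v: [L T^-1]
- at: [L T^-1] ✓
- d: [L] ✗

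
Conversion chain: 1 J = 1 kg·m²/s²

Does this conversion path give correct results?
The chain is correct (no errors).

Correct: Joule is defined as kg·m²/s²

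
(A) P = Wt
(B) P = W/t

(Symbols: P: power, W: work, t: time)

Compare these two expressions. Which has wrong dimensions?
(A)

(A) P = Wt: LHS [L^2 M T^-3], RHS [L^2 M T^-1] ✗
(B) P = W/t: LHS [L^2 M T^-3], RHS [L^2 M T^-3] ✓

Expression (A) P = Wt is dimensionally incorrect.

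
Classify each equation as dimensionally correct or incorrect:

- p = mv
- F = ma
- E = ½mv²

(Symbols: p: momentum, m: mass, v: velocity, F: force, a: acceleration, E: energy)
Dimensionally correct: p = mv, F = ma, E = ½mv²
Dimensionally incorrect: none
Ordered (correct first, then incorrect): p = mv, F = ma, E = ½mv²

- p = mv: LHS [L M T^-1], RHS [L M T^-1] → correct ✓
- F = ma: LHS [L M T^-2], RHS [L M T^-2] → correct ✓
- E = ½mv²: LHS [L^2 M T^-2], RHS [L^2 M T^-2] → correct ✓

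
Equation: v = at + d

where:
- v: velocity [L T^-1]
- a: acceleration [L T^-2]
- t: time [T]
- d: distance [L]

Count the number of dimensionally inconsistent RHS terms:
1

LHS v: [L T^-1]
- at: [L T^-1] ✓
- d: [L] ✗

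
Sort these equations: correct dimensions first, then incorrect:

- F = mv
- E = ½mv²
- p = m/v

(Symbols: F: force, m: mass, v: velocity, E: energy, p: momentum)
Dimensionally correct: E = ½mv²
Dimensionally incorrect: F = mv, p = m/v
Ordered (correct first, then incorrect): E = ½mv², F = mv, p = m/v

- F = mv: LHS [L M T^-2], RHS [L M T^-1] → incorrect ✗
- E = ½mv²: LHS [L^2 M T^-2], RHS [L^2 M T^-2] → correct ✓
- p = m/v: LHS [L M T^-1], RHS [L^-1 M T] → incorrect ✗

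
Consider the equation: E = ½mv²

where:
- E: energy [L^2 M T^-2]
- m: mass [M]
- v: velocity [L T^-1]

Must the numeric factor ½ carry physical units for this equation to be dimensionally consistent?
No

E has dimensions [L^2 M T^-2] and mv² already has dimensions [L^2 M T^-2], so the equation balances without ½ contributing any dimensions. ½ is a pure (dimensionless) number; changing or removing it would not affect dimensional consistency.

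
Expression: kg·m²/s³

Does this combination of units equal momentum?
No

The expression kg·m²/s³ has dimensions [L^2 M T^-3], but momentum has dimensions [L M T^-1].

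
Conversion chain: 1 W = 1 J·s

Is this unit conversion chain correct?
The chain is incorrect (it contains an error).

Incorrect: Watt is J/s, not J·s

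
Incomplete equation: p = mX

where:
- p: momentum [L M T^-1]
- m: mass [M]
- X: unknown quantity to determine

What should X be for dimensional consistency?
X = v (velocity), dimensions [L T^-1]

p has dimensions [L M T^-1]; the rest of the RHS (m) has dimensions [M].
So X must have dimensions [L T^-1] — X = v (velocity).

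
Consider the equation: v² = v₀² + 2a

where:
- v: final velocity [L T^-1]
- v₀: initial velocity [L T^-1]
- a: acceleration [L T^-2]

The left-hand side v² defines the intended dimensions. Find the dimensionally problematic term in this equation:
The term 2a

Checking each RHS term against the LHS:
- v₀²: [L^2 T^-2] — matches v² [L^2 T^-2] ✓
- 2a: [L T^-2] — does NOT match v² [L^2 T^-2] ✗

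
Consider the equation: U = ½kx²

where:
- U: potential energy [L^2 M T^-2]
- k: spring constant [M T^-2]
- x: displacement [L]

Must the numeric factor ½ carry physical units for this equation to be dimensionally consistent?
No

U has dimensions [L^2 M T^-2] and kx² already has dimensions [L^2 M T^-2], so the equation balances without ½ contributing any dimensions. ½ is a pure (dimensionless) number; changing or removing it would not affect dimensional consistency.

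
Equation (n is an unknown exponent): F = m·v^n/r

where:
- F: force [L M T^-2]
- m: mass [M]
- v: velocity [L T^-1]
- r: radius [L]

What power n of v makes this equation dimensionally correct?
n = 2

F has dimensions [L M T^-2]; v has dimensions [L T^-1].
The rest of the RHS has dimensions [L^-1 M], so v^n must supply [L^2 T^-2].
With n = 2: m·v^2/r has dimensions [L M T^-2], matching the LHS ✓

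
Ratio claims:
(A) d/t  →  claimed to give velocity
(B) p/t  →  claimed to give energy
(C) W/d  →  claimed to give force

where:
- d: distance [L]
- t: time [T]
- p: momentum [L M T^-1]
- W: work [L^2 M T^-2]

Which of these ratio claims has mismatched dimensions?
(B) p/t does not give energy

(A) d/t: [L T^-1] = velocity [L T^-1] ✓
(B) p/t: [L M T^-2] ≠ energy [L^2 M T^-2] ✗
(C) W/d: [L M T^-2] = force [L M T^-2] ✓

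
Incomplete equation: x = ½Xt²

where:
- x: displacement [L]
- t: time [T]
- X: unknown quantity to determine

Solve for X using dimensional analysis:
X = a (acceleration), dimensions [L T^-2]

x has dimensions [L]; the rest of the RHS (½ t²) has dimensions [T^2].
So X must have dimensions [L T^-2] — X = a (acceleration).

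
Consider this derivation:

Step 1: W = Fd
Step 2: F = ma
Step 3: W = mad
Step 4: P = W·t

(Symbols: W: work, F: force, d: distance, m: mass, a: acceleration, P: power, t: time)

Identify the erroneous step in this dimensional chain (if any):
Step 4

Step 1: W = Fd → LHS [L^2 M T^-2], RHS [L^2 M T^-2] ✓
Step 2: F = ma → LHS [L M T^-2], RHS [L M T^-2] ✓
Step 3: W = mad → LHS [L^2 M T^-2], RHS [L^2 M T^-2] ✓
Step 4: P = W·t → LHS [L^2 M T^-3], RHS [L^2 M T^-1] ✗

The first dimensional inconsistency appears in step 4: P = W·t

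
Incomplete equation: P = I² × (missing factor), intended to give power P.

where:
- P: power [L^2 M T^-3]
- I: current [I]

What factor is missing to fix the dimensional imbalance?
R (resistance), dimensions [I^-2 L^2 M T^-3]

P has dimensions [L^2 M T^-3] and I² has dimensions [I^2].
The missing factor must have dimensions [L^2 M T^-3] / [I^2] = [I^-2 L^2 M T^-3], i.e. resistance (R).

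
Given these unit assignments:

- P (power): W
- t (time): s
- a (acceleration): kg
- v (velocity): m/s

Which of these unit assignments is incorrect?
a

The variable a (acceleration) should have units m/s², not kg.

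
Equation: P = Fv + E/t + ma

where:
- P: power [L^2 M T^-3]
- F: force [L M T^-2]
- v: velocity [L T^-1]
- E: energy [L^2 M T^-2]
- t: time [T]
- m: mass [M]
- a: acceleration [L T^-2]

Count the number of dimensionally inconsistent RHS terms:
1

LHS P: [L^2 M T^-3]
- Fv: [L^2 M T^-3] ✓
- E/t: [L^2 M T^-3] ✓
- ma: [L M T^-2] ✗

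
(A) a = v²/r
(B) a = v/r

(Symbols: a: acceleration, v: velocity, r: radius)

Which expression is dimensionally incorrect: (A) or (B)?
(B)

(A) a = v²/r: LHS [L T^-2], RHS [L T^-2] ✓
(B) a = v/r: LHS [L T^-2], RHS [T^-1] ✗

Expression (B) a = v/r is dimensionally incorrect.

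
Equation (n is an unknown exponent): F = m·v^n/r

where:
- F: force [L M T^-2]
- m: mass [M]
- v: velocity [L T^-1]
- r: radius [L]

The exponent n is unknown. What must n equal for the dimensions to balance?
n = 2

F has dimensions [L M T^-2]; v has dimensions [L T^-1].
The rest of the RHS has dimensions [L^-1 M], so v^n must supply [L^2 T^-2].
With n = 2: m·v^2/r has dimensions [L M T^-2], matching the LHS ✓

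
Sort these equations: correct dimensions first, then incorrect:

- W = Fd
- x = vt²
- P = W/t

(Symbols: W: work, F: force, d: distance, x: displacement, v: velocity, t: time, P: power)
Dimensionally correct: W = Fd, P = W/t
Dimensionally incorrect: x = vt²
Ordered (correct first, then incorrect): W = Fd, P = W/t, x = vt²

- W = Fd: LHS [L^2 M T^-2], RHS [L^2 M T^-2] → correct ✓
- x = vt²: LHS [L], RHS [L T] → incorrect ✗
- P = W/t: LHS [L^2 M T^-3], RHS [L^2 M T^-3] → correct ✓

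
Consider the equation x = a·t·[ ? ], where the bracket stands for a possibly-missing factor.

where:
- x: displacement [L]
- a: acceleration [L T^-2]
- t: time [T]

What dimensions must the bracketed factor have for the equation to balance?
[T] — time (e.g. t)

x has dimensions [L]; a·t has dimensions [L T^-1].
The bracketed factor must supply [L] / [L T^-1] = [T].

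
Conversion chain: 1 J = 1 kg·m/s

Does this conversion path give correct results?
The chain is incorrect (it contains an error).

Incorrect: Joule is kg·m²/s², not kg·m/s (that is momentum)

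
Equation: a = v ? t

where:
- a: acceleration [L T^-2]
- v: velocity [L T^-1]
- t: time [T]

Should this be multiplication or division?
division (÷): a = v ÷ t

a [L T^-2]; v [L T^-1]; t [T].
v × t → [L] ✗
v ÷ t → [L T^-2] ✓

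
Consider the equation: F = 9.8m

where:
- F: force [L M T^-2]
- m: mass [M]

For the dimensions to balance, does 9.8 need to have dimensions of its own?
Yes

F has dimensions [L M T^-2], while m alone has dimensions [M]. For the equation to balance, the factor 9.8 must carry dimensions [L T^-2] — it is a dimensional constant (a numerical value of a physical quantity with its units suppressed), not a pure number.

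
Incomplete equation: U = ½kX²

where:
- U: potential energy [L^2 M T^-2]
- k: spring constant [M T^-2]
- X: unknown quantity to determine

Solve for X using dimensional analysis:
X = x (displacement), dimensions [L]

U has dimensions [L^2 M T^-2]; the rest of the RHS (½k) has dimensions [M T^-2].
So X² must have dimensions [L^2], i.e. X has dimensions [L] — X = x (displacement).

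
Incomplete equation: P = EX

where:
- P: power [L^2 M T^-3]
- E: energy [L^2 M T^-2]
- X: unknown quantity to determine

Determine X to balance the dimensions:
X = f (inverse time / frequency (1/t)), dimensions [T^-1]

P has dimensions [L^2 M T^-3]; the rest of the RHS (E) has dimensions [L^2 M T^-2].
So X must have dimensions [T^-1] — X = f (inverse time / frequency (1/t)).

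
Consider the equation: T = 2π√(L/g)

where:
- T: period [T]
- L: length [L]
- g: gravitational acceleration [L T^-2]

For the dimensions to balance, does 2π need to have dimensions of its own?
No

T has dimensions [T] and √(L/g) already has dimensions [T], so the equation balances without 2π contributing any dimensions. 2π is a pure (dimensionless) number; changing or removing it would not affect dimensional consistency.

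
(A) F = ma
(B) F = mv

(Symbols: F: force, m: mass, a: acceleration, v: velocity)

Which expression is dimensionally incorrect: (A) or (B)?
(B)

(A) F = ma: LHS [L M T^-2], RHS [L M T^-2] ✓
(B) F = mv: LHS [L M T^-2], RHS [L M T^-1] ✗

Expression (B) F = mv is dimensionally incorrect.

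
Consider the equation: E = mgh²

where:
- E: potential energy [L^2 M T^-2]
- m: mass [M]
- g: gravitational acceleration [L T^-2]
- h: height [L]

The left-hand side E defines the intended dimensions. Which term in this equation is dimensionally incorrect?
The right-hand side term mgh²

E has dimensions [L^2 M T^-2], but mgh² has dimensions [L^3 M T^-2], so the term mgh² is dimensionally wrong for E.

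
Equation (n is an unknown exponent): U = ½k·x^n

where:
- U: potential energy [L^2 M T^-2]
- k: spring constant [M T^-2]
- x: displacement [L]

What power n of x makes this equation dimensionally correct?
n = 2

U has dimensions [L^2 M T^-2]; x has dimensions [L].
The rest of the RHS has dimensions [M T^-2], so x^n must supply [L^2].
With n = 2: ½k·x^2 has dimensions [L^2 M T^-2], matching the LHS ✓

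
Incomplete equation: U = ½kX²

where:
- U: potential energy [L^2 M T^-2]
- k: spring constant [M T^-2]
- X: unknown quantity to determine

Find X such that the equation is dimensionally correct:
X = x (displacement), dimensions [L]

U has dimensions [L^2 M T^-2]; the rest of the RHS (½k) has dimensions [M T^-2].
So X² must have dimensions [L^2], i.e. X has dimensions [L] — X = x (displacement).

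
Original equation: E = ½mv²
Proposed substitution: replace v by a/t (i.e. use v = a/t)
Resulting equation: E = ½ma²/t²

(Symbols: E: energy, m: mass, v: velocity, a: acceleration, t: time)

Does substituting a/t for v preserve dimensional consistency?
No

[v] = [L T^-1] and [a/t] = [L T^-3]. These differ, so the substitution replaces a quantity by one of different dimensions and the result E = ½ma²/t² has LHS [L^2 M T^-2] vs RHS [L^2 M T^-6] — inconsistent.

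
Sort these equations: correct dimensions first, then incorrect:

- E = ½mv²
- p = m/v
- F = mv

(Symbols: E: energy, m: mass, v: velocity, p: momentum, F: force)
Dimensionally correct: E = ½mv²
Dimensionally incorrect: p = m/v, F = mv
Ordered (correct first, then incorrect): E = ½mv², p = m/v, F = mv

- E = ½mv²: LHS [L^2 M T^-2], RHS [L^2 M T^-2] → correct ✓
- p = m/v: LHS [L M T^-1], RHS [L^-1 M T] → incorrect ✗
- F = mv: LHS [L M T^-2], RHS [L M T^-1] → incorrect ✗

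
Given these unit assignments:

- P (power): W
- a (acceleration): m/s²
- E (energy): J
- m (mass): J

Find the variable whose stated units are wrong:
m

The variable m (mass) should have units kg, not J.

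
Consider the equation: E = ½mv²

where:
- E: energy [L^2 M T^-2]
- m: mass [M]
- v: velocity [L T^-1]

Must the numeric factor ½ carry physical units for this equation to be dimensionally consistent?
No

E has dimensions [L^2 M T^-2] and mv² already has dimensions [L^2 M T^-2], so the equation balances without ½ contributing any dimensions. ½ is a pure (dimensionless) number; changing or removing it would not affect dimensional consistency.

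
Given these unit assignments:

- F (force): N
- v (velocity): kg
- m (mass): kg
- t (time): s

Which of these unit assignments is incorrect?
v

The variable v (velocity) should have units m/s, not kg.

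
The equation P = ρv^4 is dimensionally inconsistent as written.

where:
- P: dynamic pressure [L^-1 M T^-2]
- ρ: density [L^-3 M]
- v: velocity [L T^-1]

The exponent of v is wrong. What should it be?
The exponent of v should be 2: P = ρv^2

The LHS P has dimensions [L^-1 M T^-2]; v has dimensions [L T^-1].
As written, the RHS ρv^4 (exponent 4 on v) has dimensions [L M T^-4], which does not match.
With exponent 2, the RHS ρv^2 has dimensions [L^-1 M T^-2], matching the LHS.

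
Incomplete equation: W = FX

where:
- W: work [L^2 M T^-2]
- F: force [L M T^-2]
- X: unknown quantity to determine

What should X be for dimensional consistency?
X = d (distance), dimensions [L]

W has dimensions [L^2 M T^-2]; the rest of the RHS (F) has dimensions [L M T^-2].
So X must have dimensions [L] — X = d (distance).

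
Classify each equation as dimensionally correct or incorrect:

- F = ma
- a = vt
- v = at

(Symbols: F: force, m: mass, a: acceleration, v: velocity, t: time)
Dimensionally correct: F = ma, v = at
Dimensionally incorrect: a = vt
Ordered (correct first, then incorrect): F = ma, v = at, a = vt

- F = ma: LHS [L M T^-2], RHS [L M T^-2] → correct ✓
- a = vt: LHS [L T^-2], RHS [L] → incorrect ✗
- v = at: LHS [L T^-1], RHS [L T^-1] → correct ✓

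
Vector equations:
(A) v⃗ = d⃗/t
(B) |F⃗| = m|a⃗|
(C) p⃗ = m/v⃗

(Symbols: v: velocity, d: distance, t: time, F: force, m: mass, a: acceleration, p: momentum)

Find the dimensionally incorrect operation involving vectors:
(C) p⃗ = m/v⃗

(A) v⃗ = d⃗/t: LHS [L T^-1], RHS [L T^-1] ✓ — displacement (vector) divided by time (scalar)
(B) |F⃗| = m|a⃗|: LHS [L M T^-2], RHS [L M T^-2] ✓ — magnitudes of vectors are scalars
(C) p⃗ = m/v⃗: LHS [L M T^-1], RHS [L^-1 M T] ✗ — momentum is mass times velocity; should be mv⃗ (and division by a vector is undefined)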